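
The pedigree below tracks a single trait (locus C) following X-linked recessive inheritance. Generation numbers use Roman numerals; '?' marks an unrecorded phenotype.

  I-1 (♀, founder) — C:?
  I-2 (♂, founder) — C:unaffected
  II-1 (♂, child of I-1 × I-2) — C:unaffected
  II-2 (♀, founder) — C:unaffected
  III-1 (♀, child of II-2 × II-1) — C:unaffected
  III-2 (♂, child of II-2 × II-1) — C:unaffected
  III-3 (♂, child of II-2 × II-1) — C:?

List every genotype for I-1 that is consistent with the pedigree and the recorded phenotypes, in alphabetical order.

C/I-1 ? ·: X^CX^C|X^CX^c
C/I-2 un ·: X^CY
C/II-1 un I-1×I-2: X^CY
C/II-2 un ·: X^CX^C|X^CX^c
C/III-1 un II-2×II-1: X^CX^C|X^CX^c
C/III-2 un II-2×II-1: X^CY
C/III-3 ? II-2×II-1: X^CY|X^cY
⇒ C over [I-1,I-2,II-1,II-2,III-1,III-2,III-3]: 10 consistent

I-1 ∈ {X^CX^C, X^CX^c}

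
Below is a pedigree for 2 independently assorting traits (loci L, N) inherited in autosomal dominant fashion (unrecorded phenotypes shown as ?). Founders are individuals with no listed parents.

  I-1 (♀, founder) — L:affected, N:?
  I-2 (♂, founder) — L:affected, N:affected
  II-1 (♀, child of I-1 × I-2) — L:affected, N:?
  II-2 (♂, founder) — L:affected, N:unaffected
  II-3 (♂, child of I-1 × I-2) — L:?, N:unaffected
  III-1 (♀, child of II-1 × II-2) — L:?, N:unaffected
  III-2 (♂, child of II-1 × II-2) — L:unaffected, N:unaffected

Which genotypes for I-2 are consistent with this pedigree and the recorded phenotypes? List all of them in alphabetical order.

L/I-1 aff ·: Ll|LL
L/I-2 aff ·: Ll|LL
L/II-1 aff I-1×I-2: Ll
L/II-2 aff ·: Ll
L/II-3 ? I-1×I-2: ll|Ll|LL
L/III-1 ? II-1×II-2: ll|Ll|LL
L/III-2 un II-1×II-2: ll
⇒ L over [I-1,I-2,II-1,II-2,II-3,III-1,III-2]: 21 consistent
N/I-1 ? ·: nn|Nn
N/I-2 aff ·: Nn
N/II-1 ? I-1×I-2: nn|Nn
N/II-2 un ·: nn
N/II-3 un I-1×I-2: nn
N/III-1 un II-1×II-2: nn
N/III-2 un II-1×II-2: nn
⇒ N over [I-1,I-2,II-1,II-2,II-3,III-1,III-2]: 4 consistent

I-2 ∈ {LL Nn, Ll Nn}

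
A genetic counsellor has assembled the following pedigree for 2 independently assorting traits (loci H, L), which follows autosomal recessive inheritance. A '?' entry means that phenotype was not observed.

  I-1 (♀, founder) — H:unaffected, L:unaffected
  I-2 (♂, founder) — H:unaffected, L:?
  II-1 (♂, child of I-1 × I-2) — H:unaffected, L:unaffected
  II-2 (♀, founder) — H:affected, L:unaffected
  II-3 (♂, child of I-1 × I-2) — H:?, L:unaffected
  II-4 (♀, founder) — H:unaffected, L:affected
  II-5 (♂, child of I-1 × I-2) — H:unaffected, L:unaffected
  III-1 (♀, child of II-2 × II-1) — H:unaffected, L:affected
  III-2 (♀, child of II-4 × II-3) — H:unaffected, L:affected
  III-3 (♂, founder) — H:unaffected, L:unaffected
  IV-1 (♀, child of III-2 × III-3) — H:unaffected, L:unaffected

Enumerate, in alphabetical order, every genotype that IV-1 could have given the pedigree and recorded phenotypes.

IV-1 ∈ {HH Ll, Hh Ll}

H/I-1 un ·: HH|Hh
H/I-2 un ·: HH|Hh
H/II-1 un I-1×I-2: HH|Hh
H/II-2 aff ·: hh
H/II-3 ? I-1×I-2: HH|Hh|hh
H/II-4 un ·: HH|Hh
H/II-5 un I-1×I-2: HH|Hh
H/III-1 un II-2×II-1: Hh
H/III-2 un II-4×II-3: HH|Hh
H/III-3 un ·: HH|Hh
H/IV-1 un III-2×III-3: HH|Hh
⇒ H over [I-1,I-2,II-1,II-2,II-3,II-4,II-5,III-1,III-2,III-3,IV-1]: 330 consistent
L/I-1 un ·: LL|Ll
L/I-2 ? ·: LL|Ll|ll
L/II-1 un I-1×I-2: Ll
L/II-2 un ·: Ll
L/II-3 un I-1×I-2: Ll
L/II-4 aff ·: ll
L/II-5 un I-1×I-2: LL|Ll
L/III-1 aff II-2×II-1: ll
L/III-2 aff II-4×II-3: ll
L/III-3 un ·: LL|Ll
L/IV-1 un III-2×III-3: Ll
⇒ L over [I-1,I-2,II-1,II-2,II-3,II-4,II-5,III-1,III-2,III-3,IV-1]: 16 consistent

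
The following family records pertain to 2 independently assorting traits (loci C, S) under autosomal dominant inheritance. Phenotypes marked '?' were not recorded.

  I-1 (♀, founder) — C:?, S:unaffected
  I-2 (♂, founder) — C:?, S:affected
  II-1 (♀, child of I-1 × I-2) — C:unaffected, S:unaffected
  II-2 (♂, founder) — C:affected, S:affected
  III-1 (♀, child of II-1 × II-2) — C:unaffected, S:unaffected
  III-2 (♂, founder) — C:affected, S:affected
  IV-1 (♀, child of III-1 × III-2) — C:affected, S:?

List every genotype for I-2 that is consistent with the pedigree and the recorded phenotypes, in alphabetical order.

C/I-1 ? ·: cc|Cc
C/I-2 ? ·: cc|Cc
C/II-1 un I-1×I-2: cc
C/II-2 aff ·: Cc
C/III-1 un II-1×II-2: cc
C/III-2 aff ·: Cc|CC
C/IV-1 aff III-1×III-2: Cc
⇒ C over [I-1,I-2,II-1,II-2,III-1,III-2,IV-1]: 8 consistent
S/I-1 un ·: ss
S/I-2 aff ·: Ss
S/II-1 un I-1×I-2: ss
S/II-2 aff ·: Ss
S/III-1 un II-1×II-2: ss
S/III-2 aff ·: Ss|SS
S/IV-1 ? III-1×III-2: ss|Ss
⇒ S over [I-1,I-2,II-1,II-2,III-1,III-2,IV-1]: 3 consistent

I-2 ∈ {Cc Ss, cc Ss}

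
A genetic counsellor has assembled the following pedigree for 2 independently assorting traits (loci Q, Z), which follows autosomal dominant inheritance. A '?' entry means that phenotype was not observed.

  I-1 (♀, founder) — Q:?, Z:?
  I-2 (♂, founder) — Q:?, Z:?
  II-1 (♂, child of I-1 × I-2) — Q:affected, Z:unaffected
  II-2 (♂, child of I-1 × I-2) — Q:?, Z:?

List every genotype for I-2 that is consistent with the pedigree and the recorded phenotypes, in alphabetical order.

I-2 ∈ {QQ Zz, QQ zz, Qq Zz, Qq zz, qq Zz, qq zz}

Q/I-1 ? ·: qq|Qq|QQ
Q/I-2 ? ·: qq|Qq|QQ
Q/II-1 aff I-1×I-2: Qq|QQ
Q/II-2 ? I-1×I-2: qq|Qq|QQ
⇒ Q over [I-1,I-2,II-1,II-2]: 21 consistent
Z/I-1 ? ·: zz|Zz
Z/I-2 ? ·: zz|Zz
Z/II-1 un I-1×I-2: zz
Z/II-2 ? I-1×I-2: zz|Zz|ZZ
⇒ Z over [I-1,I-2,II-1,II-2]: 8 consistent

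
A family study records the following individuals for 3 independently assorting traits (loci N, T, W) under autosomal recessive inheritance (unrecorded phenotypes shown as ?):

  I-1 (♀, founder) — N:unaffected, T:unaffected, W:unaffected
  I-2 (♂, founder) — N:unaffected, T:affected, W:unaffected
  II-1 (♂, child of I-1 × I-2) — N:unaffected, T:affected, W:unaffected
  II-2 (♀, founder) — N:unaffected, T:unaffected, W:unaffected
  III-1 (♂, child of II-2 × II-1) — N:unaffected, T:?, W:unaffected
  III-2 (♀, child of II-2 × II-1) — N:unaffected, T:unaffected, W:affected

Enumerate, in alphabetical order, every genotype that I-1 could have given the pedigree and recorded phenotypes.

I-1 ∈ {NN Tt WW, NN Tt Ww, Nn Tt WW, Nn Tt Ww}

N/I-1 un ·: NN|Nn
N/I-2 un ·: NN|Nn
N/II-1 un I-1×I-2: NN|Nn
N/II-2 un ·: NN|Nn
N/III-1 un II-2×II-1: NN|Nn
N/III-2 un II-2×II-1: NN|Nn
⇒ N over [I-1,I-2,II-1,II-2,III-1,III-2]: 44 consistent
T/I-1 un ·: Tt
T/I-2 aff ·: tt
T/II-1 aff I-1×I-2: tt
T/II-2 un ·: TT|Tt
T/III-1 ? II-2×II-1: Tt|tt
T/III-2 un II-2×II-1: Tt
⇒ T over [I-1,I-2,II-1,II-2,III-1,III-2]: 3 consistent
W/I-1 un ·: WW|Ww
W/I-2 un ·: WW|Ww
W/II-1 un I-1×I-2: Ww
W/II-2 un ·: Ww
W/III-1 un II-2×II-1: WW|Ww
W/III-2 aff II-2×II-1: ww
⇒ W over [I-1,I-2,II-1,II-2,III-1,III-2]: 6 consistent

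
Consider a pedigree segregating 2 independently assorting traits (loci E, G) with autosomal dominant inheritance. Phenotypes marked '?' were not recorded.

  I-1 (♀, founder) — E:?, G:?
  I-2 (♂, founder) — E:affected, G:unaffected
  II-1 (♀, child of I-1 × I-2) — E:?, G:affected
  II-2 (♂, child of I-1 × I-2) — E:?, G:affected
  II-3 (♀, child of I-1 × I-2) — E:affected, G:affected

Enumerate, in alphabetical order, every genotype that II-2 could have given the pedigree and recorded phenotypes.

II-2 ∈ {EE Gg, Ee Gg, ee Gg}

E/I-1 ? ·: ee|Ee|EE
E/I-2 aff ·: Ee|EE
E/II-1 ? I-1×I-2: ee|Ee|EE
E/II-2 ? I-1×I-2: ee|Ee|EE
E/II-3 aff I-1×I-2: Ee|EE
⇒ E over [I-1,I-2,II-1,II-2,II-3]: 40 consistent
G/I-1 ? ·: Gg|GG
G/I-2 un ·: gg
G/II-1 aff I-1×I-2: Gg
G/II-2 aff I-1×I-2: Gg
G/II-3 aff I-1×I-2: Gg
⇒ G over [I-1,I-2,II-1,II-2,II-3]: 2 consistent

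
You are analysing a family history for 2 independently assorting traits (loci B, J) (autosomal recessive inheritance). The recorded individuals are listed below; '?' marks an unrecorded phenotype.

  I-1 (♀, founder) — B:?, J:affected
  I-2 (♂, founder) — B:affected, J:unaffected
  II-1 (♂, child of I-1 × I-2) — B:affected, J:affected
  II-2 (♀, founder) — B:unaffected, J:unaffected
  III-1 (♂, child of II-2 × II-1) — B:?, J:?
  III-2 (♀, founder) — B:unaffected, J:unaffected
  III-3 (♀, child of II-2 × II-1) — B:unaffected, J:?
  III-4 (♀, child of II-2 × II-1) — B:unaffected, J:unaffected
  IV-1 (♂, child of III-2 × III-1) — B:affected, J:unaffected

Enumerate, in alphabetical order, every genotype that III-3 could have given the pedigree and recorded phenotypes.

III-3 ∈ {Bb Jj, Bb jj}

B/I-1 ? ·: Bb|bb
B/I-2 aff ·: bb
B/II-1 aff I-1×I-2: bb
B/II-2 un ·: BB|Bb
B/III-1 ? II-2×II-1: Bb|bb
B/III-2 un ·: Bb
B/III-3 un II-2×II-1: Bb
B/III-4 un II-2×II-1: Bb
B/IV-1 aff III-2×III-1: bb
⇒ B over [I-1,I-2,II-1,II-2,III-1,III-2,III-3,III-4,IV-1]: 6 consistent
J/I-1 aff ·: jj
J/I-2 un ·: Jj
J/II-1 aff I-1×I-2: jj
J/II-2 un ·: JJ|Jj
J/III-1 ? II-2×II-1: Jj|jj
J/III-2 un ·: JJ|Jj
J/III-3 ? II-2×II-1: Jj|jj
J/III-4 un II-2×II-1: Jj
J/IV-1 un III-2×III-1: JJ|Jj
⇒ J over [I-1,I-2,II-1,II-2,III-1,III-2,III-3,III-4,IV-1]: 16 consistent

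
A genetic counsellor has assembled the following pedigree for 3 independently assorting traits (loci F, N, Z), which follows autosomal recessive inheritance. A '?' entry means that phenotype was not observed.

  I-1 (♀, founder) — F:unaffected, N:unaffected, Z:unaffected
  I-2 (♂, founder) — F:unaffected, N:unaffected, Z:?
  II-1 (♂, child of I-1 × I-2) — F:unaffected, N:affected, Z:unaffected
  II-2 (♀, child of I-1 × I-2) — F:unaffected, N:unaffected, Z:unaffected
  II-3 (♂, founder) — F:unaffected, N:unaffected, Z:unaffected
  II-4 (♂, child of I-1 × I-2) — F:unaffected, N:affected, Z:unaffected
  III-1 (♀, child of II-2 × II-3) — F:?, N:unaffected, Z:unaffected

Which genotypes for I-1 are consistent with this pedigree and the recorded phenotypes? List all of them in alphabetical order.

I-1 ∈ {FF Nn ZZ, FF Nn Zz, Ff Nn ZZ, Ff Nn Zz}

F/I-1 un ·: FF|Ff
F/I-2 un ·: FF|Ff
F/II-1 un I-1×I-2: FF|Ff
F/II-2 un I-1×I-2: FF|Ff
F/II-3 un ·: FF|Ff
F/II-4 un I-1×I-2: FF|Ff
F/III-1 ? II-2×II-3: FF|Ff|ff
⇒ F over [I-1,I-2,II-1,II-2,II-3,II-4,III-1]: 99 consistent
N/I-1 un ·: Nn
N/I-2 un ·: Nn
N/II-1 aff I-1×I-2: nn
N/II-2 un I-1×I-2: NN|Nn
N/II-3 un ·: NN|Nn
N/II-4 aff I-1×I-2: nn
N/III-1 un II-2×II-3: NN|Nn
⇒ N over [I-1,I-2,II-1,II-2,II-3,II-4,III-1]: 7 consistent
Z/I-1 un ·: ZZ|Zz
Z/I-2 ? ·: ZZ|Zz|zz
Z/II-1 un I-1×I-2: ZZ|Zz
Z/II-2 un I-1×I-2: ZZ|Zz
Z/II-3 un ·: ZZ|Zz
Z/II-4 un I-1×I-2: ZZ|Zz
Z/III-1 un II-2×II-3: ZZ|Zz
⇒ Z over [I-1,I-2,II-1,II-2,II-3,II-4,III-1]: 95 consistent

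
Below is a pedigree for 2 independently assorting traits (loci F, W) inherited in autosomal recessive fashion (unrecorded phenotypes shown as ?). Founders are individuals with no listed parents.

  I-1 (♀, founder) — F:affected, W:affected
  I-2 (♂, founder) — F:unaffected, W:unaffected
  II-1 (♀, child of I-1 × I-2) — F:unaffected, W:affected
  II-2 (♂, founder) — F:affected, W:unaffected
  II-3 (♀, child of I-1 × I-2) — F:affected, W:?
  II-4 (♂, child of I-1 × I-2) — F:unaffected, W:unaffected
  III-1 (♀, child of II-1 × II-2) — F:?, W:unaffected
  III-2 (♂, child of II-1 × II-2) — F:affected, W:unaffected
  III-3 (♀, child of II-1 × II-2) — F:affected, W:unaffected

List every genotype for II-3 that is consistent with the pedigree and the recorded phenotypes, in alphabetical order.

F/I-1 aff ·: ff
F/I-2 un ·: Ff
F/II-1 un I-1×I-2: Ff
F/II-2 aff ·: ff
F/II-3 aff I-1×I-2: ff
F/II-4 un I-1×I-2: Ff
F/III-1 ? II-1×II-2: Ff|ff
F/III-2 aff II-1×II-2: ff
F/III-3 aff II-1×II-2: ff
⇒ F over [I-1,I-2,II-1,II-2,II-3,II-4,III-1,III-2,III-3]: 2 consistent
W/I-1 aff ·: ww
W/I-2 un ·: Ww
W/II-1 aff I-1×I-2: ww
W/II-2 un ·: WW|Ww
W/II-3 ? I-1×I-2: Ww|ww
W/II-4 un I-1×I-2: Ww
W/III-1 un II-1×II-2: Ww
W/III-2 un II-1×II-2: Ww
W/III-3 un II-1×II-2: Ww
⇒ W over [I-1,I-2,II-1,II-2,II-3,II-4,III-1,III-2,III-3]: 4 consistent

II-3 ∈ {ff Ww, ff ww}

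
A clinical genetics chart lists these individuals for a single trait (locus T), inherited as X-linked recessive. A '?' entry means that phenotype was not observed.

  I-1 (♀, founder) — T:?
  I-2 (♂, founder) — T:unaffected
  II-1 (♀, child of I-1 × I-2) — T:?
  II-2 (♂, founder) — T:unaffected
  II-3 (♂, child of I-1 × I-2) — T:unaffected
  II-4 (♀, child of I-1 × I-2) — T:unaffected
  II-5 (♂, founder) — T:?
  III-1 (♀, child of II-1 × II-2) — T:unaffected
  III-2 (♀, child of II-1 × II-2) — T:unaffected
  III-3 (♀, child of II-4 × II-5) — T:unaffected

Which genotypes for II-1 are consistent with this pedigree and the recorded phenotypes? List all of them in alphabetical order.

II-1 ∈ {X^TX^T, X^TX^t}

T/I-1 ? ·: X^TX^T|X^TX^t
T/I-2 un ·: X^TY
T/II-1 ? I-1×I-2: X^TX^T|X^TX^t
T/II-2 un ·: X^TY
T/II-3 un I-1×I-2: X^TY
T/II-4 un I-1×I-2: X^TX^T|X^TX^t
T/II-5 ? ·: X^TY|X^tY
T/III-1 un II-1×II-2: X^TX^T|X^TX^t
T/III-2 un II-1×II-2: X^TX^T|X^TX^t
T/III-3 un II-4×II-5: X^TX^T|X^TX^t
⇒ T over [I-1,I-2,II-1,II-2,II-3,II-4,II-5,III-1,III-2,III-3]: 27 consistent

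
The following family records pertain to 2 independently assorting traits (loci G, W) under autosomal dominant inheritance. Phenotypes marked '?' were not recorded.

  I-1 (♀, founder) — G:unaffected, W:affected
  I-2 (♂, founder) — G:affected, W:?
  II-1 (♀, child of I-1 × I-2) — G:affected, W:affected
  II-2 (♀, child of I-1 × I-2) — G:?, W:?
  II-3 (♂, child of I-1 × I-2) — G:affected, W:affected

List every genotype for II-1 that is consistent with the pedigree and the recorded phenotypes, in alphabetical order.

II-1 ∈ {Gg WW, Gg Ww}

G/I-1 un ·: gg
G/I-2 aff ·: Gg|GG
G/II-1 aff I-1×I-2: Gg
G/II-2 ? I-1×I-2: gg|Gg
G/II-3 aff I-1×I-2: Gg
⇒ G over [I-1,I-2,II-1,II-2,II-3]: 3 consistent
W/I-1 aff ·: Ww|WW
W/I-2 ? ·: ww|Ww|WW
W/II-1 aff I-1×I-2: Ww|WW
W/II-2 ? I-1×I-2: ww|Ww|WW
W/II-3 aff I-1×I-2: Ww|WW
⇒ W over [I-1,I-2,II-1,II-2,II-3]: 32 consistent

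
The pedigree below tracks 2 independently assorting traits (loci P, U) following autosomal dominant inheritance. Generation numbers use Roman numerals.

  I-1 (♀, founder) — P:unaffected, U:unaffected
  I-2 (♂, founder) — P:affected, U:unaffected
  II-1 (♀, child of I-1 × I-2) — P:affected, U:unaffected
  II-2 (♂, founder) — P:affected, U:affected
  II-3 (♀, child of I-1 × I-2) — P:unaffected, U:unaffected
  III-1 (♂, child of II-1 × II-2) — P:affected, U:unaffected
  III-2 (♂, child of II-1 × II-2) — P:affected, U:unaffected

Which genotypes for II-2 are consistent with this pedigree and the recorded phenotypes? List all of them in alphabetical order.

II-2 ∈ {PP Uu, Pp Uu}

P/I-1 un ·: pp
P/I-2 aff ·: Pp
P/II-1 aff I-1×I-2: Pp
P/II-2 aff ·: Pp|PP
P/II-3 un I-1×I-2: pp
P/III-1 aff II-1×II-2: Pp|PP
P/III-2 aff II-1×II-2: Pp|PP
⇒ P over [I-1,I-2,II-1,II-2,II-3,III-1,III-2]: 8 consistent
U/I-1 un ·: uu
U/I-2 un ·: uu
U/II-1 un I-1×I-2: uu
U/II-2 aff ·: Uu
U/II-3 un I-1×I-2: uu
U/III-1 un II-1×II-2: uu
U/III-2 un II-1×II-2: uu
⇒ U over [I-1,I-2,II-1,II-2,II-3,III-1,III-2]: 1 consistent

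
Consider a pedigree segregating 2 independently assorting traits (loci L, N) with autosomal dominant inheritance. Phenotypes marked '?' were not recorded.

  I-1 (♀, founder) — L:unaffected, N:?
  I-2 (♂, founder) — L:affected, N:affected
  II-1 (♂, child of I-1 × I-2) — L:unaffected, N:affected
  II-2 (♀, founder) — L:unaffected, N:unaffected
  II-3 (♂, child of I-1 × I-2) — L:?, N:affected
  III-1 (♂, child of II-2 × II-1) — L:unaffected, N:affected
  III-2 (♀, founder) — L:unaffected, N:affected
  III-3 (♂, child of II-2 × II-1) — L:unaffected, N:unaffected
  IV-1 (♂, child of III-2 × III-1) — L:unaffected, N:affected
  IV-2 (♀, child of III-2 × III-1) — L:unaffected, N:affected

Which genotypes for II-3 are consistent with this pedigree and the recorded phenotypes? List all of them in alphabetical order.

II-3 ∈ {Ll NN, Ll Nn, ll NN, ll Nn}

L/I-1 un ·: ll
L/I-2 aff ·: Ll
L/II-1 un I-1×I-2: ll
L/II-2 un ·: ll
L/II-3 ? I-1×I-2: ll|Ll
L/III-1 un II-2×II-1: ll
L/III-2 un ·: ll
L/III-3 un II-2×II-1: ll
L/IV-1 un III-2×III-1: ll
L/IV-2 un III-2×III-1: ll
⇒ L over [I-1,I-2,II-1,II-2,II-3,III-1,III-2,III-3,IV-1,IV-2]: 2 consistent
N/I-1 ? ·: nn|Nn|NN
N/I-2 aff ·: Nn|NN
N/II-1 aff I-1×I-2: Nn
N/II-2 un ·: nn
N/II-3 aff I-1×I-2: Nn|NN
N/III-1 aff II-2×II-1: Nn
N/III-2 aff ·: Nn|NN
N/III-3 un II-2×II-1: nn
N/IV-1 aff III-2×III-1: Nn|NN
N/IV-2 aff III-2×III-1: Nn|NN
⇒ N over [I-1,I-2,II-1,II-2,II-3,III-1,III-2,III-3,IV-1,IV-2]: 64 consistent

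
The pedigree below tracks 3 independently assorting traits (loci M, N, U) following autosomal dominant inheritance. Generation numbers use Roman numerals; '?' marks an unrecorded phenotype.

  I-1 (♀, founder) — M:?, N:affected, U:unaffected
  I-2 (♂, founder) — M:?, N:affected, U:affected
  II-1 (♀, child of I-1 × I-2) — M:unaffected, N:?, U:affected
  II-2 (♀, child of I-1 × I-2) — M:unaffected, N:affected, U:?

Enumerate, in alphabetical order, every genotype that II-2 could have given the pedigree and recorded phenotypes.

II-2 ∈ {mm NN Uu, mm NN uu, mm Nn Uu, mm Nn uu}

M/I-1 ? ·: mm|Mm
M/I-2 ? ·: mm|Mm
M/II-1 un I-1×I-2: mm
M/II-2 un I-1×I-2: mm
⇒ M over [I-1,I-2,II-1,II-2]: 4 consistent
N/I-1 aff ·: Nn|NN
N/I-2 aff ·: Nn|NN
N/II-1 ? I-1×I-2: nn|Nn|NN
N/II-2 aff I-1×I-2: Nn|NN
⇒ N over [I-1,I-2,II-1,II-2]: 15 consistent
U/I-1 un ·: uu
U/I-2 aff ·: Uu|UU
U/II-1 aff I-1×I-2: Uu
U/II-2 ? I-1×I-2: uu|Uu
⇒ U over [I-1,I-2,II-1,II-2]: 3 consistent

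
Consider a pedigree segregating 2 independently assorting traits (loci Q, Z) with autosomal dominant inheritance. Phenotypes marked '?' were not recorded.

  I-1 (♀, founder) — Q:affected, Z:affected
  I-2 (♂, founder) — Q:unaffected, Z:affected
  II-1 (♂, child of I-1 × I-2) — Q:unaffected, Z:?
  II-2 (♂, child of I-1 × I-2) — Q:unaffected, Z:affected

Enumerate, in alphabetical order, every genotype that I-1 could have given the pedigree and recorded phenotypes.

I-1 ∈ {Qq ZZ, Qq Zz}

Q/I-1 aff ·: Qq
Q/I-2 un ·: qq
Q/II-1 un I-1×I-2: qq
Q/II-2 un I-1×I-2: qq
⇒ Q over [I-1,I-2,II-1,II-2]: 1 consistent
Z/I-1 aff ·: Zz|ZZ
Z/I-2 aff ·: Zz|ZZ
Z/II-1 ? I-1×I-2: zz|Zz|ZZ
Z/II-2 aff I-1×I-2: Zz|ZZ
⇒ Z over [I-1,I-2,II-1,II-2]: 15 consistent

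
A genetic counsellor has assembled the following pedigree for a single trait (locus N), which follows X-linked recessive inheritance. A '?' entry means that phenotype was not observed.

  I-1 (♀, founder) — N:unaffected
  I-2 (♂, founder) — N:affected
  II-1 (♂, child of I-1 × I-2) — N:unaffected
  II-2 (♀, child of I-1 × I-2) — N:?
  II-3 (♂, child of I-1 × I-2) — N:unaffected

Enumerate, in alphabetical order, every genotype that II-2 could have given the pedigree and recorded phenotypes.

II-2 ∈ {X^NX^n, X^nX^n}

N/I-1 un ·: X^NX^N|X^NX^n
N/I-2 aff ·: X^nY
N/II-1 un I-1×I-2: X^NY
N/II-2 ? I-1×I-2: X^NX^n|X^nX^n
N/II-3 un I-1×I-2: X^NY
⇒ N over [I-1,I-2,II-1,II-2,II-3]: 3 consistent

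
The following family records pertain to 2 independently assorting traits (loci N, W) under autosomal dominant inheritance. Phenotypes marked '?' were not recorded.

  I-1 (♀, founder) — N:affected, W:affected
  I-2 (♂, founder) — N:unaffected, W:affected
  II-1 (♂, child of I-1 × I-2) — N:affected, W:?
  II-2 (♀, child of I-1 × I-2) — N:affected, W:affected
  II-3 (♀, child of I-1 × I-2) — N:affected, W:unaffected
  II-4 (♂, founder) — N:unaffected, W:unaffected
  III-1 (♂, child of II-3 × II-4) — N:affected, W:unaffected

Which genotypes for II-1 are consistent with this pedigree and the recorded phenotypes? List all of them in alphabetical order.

II-1 ∈ {Nn WW, Nn Ww, Nn ww}

N/I-1 aff ·: Nn|NN
N/I-2 un ·: nn
N/II-1 aff I-1×I-2: Nn
N/II-2 aff I-1×I-2: Nn
N/II-3 aff I-1×I-2: Nn
N/II-4 un ·: nn
N/III-1 aff II-3×II-4: Nn
⇒ N over [I-1,I-2,II-1,II-2,II-3,II-4,III-1]: 2 consistent
W/I-1 aff ·: Ww
W/I-2 aff ·: Ww
W/II-1 ? I-1×I-2: ww|Ww|WW
W/II-2 aff I-1×I-2: Ww|WW
W/II-3 un I-1×I-2: ww
W/II-4 un ·: ww
W/III-1 un II-3×II-4: ww
⇒ W over [I-1,I-2,II-1,II-2,II-3,II-4,III-1]: 6 consistent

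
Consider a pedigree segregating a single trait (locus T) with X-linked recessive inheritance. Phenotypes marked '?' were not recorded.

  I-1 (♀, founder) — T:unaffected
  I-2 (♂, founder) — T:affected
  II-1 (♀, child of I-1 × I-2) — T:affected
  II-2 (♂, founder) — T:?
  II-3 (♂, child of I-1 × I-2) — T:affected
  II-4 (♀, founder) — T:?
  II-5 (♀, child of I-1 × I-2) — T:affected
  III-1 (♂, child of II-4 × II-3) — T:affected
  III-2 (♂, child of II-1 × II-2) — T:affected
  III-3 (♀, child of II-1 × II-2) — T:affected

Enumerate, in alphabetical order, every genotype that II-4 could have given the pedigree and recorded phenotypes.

T/I-1 un ·: X^TX^t
T/I-2 aff ·: X^tY
T/II-1 aff I-1×I-2: X^tX^t
T/II-2 ? ·: X^tY
T/II-3 aff I-1×I-2: X^tY
T/II-4 ? ·: X^TX^t|X^tX^t
T/II-5 aff I-1×I-2: X^tX^t
T/III-1 aff II-4×II-3: X^tY
T/III-2 aff II-1×II-2: X^tY
T/III-3 aff II-1×II-2: X^tX^t
⇒ T over [I-1,I-2,II-1,II-2,II-3,II-4,II-5,III-1,III-2,III-3]: 2 consistent

II-4 ∈ {X^TX^t, X^tX^t}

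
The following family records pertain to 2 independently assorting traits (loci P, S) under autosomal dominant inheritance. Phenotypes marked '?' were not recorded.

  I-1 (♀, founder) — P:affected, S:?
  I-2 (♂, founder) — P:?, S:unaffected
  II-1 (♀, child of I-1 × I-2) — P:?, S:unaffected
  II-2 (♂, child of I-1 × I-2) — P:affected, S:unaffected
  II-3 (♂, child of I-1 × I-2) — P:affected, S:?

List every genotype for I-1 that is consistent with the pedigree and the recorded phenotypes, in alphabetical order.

P/I-1 aff ·: Pp|PP
P/I-2 ? ·: pp|Pp|PP
P/II-1 ? I-1×I-2: pp|Pp|PP
P/II-2 aff I-1×I-2: Pp|PP
P/II-3 aff I-1×I-2: Pp|PP
⇒ P over [I-1,I-2,II-1,II-2,II-3]: 32 consistent
S/I-1 ? ·: ss|Ss
S/I-2 un ·: ss
S/II-1 un I-1×I-2: ss
S/II-2 un I-1×I-2: ss
S/II-3 ? I-1×I-2: ss|Ss
⇒ S over [I-1,I-2,II-1,II-2,II-3]: 3 consistent

I-1 ∈ {PP Ss, PP ss, Pp Ss, Pp ss}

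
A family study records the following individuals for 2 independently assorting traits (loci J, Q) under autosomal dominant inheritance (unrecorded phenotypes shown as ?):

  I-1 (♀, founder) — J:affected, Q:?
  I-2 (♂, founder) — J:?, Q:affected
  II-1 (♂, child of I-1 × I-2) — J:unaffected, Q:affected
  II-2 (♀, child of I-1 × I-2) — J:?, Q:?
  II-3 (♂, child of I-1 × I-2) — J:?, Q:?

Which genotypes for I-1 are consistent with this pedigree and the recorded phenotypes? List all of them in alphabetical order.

J/I-1 aff ·: Jj
J/I-2 ? ·: jj|Jj
J/II-1 un I-1×I-2: jj
J/II-2 ? I-1×I-2: jj|Jj|JJ
J/II-3 ? I-1×I-2: jj|Jj|JJ
⇒ J over [I-1,I-2,II-1,II-2,II-3]: 13 consistent
Q/I-1 ? ·: qq|Qq|QQ
Q/I-2 aff ·: Qq|QQ
Q/II-1 aff I-1×I-2: Qq|QQ
Q/II-2 ? I-1×I-2: qq|Qq|QQ
Q/II-3 ? I-1×I-2: qq|Qq|QQ
⇒ Q over [I-1,I-2,II-1,II-2,II-3]: 40 consistent

I-1 ∈ {Jj QQ, Jj Qq, Jj qq}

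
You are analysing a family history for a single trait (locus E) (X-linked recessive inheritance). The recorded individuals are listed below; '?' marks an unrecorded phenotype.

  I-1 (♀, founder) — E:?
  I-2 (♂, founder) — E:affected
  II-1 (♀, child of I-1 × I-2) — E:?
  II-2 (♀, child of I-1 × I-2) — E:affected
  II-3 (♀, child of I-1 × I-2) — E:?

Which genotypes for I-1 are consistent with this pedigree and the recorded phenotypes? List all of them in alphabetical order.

I-1 ∈ {X^EX^e, X^eX^e}

E/I-1 ? ·: X^EX^e|X^eX^e
E/I-2 aff ·: X^eY
E/II-1 ? I-1×I-2: X^EX^e|X^eX^e
E/II-2 aff I-1×I-2: X^eX^e
E/II-3 ? I-1×I-2: X^EX^e|X^eX^e
⇒ E over [I-1,I-2,II-1,II-2,II-3]: 5 consistent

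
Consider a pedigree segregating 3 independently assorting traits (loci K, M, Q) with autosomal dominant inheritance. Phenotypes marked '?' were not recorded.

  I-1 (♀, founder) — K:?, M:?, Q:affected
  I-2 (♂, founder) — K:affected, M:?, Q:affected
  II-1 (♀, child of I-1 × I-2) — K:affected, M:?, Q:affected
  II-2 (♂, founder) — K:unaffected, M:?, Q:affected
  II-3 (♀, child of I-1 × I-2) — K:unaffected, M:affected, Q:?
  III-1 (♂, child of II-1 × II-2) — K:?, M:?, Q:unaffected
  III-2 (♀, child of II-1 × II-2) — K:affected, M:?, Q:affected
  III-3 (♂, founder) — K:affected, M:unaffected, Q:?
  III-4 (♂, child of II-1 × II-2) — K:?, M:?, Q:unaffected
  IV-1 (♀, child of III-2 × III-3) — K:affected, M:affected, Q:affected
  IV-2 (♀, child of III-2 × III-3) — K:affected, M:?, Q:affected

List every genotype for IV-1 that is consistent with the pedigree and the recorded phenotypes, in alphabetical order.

K/I-1 ? ·: kk|Kk
K/I-2 aff ·: Kk
K/II-1 aff I-1×I-2: Kk|KK
K/II-2 un ·: kk
K/II-3 un I-1×I-2: kk
K/III-1 ? II-1×II-2: kk|Kk
K/III-2 aff II-1×II-2: Kk
K/III-3 aff ·: Kk|KK
K/III-4 ? II-1×II-2: kk|Kk
K/IV-1 aff III-2×III-3: Kk|KK
K/IV-2 aff III-2×III-3: Kk|KK
⇒ K over [I-1,I-2,II-1,II-2,II-3,III-1,III-2,III-3,III-4,IV-1,IV-2]: 72 consistent
M/I-1 ? ·: mm|Mm|MM
M/I-2 ? ·: mm|Mm|MM
M/II-1 ? I-1×I-2: mm|Mm|MM
M/II-2 ? ·: mm|Mm|MM
M/II-3 aff I-1×I-2: Mm|MM
M/III-1 ? II-1×II-2: mm|Mm|MM
M/III-2 ? II-1×II-2: Mm|MM
M/III-3 un ·: mm
M/III-4 ? II-1×II-2: mm|Mm|MM
M/IV-1 aff III-2×III-3: Mm
M/IV-2 ? III-2×III-3: mm|Mm
⇒ M over [I-1,I-2,II-1,II-2,II-3,III-1,III-2,III-3,III-4,IV-1,IV-2]: 615 consistent
Q/I-1 aff ·: Qq|QQ
Q/I-2 aff ·: Qq|QQ
Q/II-1 aff I-1×I-2: Qq
Q/II-2 aff ·: Qq
Q/II-3 ? I-1×I-2: qq|Qq|QQ
Q/III-1 un II-1×II-2: qq
Q/III-2 aff II-1×II-2: Qq|QQ
Q/III-3 ? ·: qq|Qq|QQ
Q/III-4 un II-1×II-2: qq
Q/IV-1 aff III-2×III-3: Qq|QQ
Q/IV-2 aff III-2×III-3: Qq|QQ
⇒ Q over [I-1,I-2,II-1,II-2,II-3,III-1,III-2,III-3,III-4,IV-1,IV-2]: 105 consistent

IV-1 ∈ {KK Mm QQ, KK Mm Qq, Kk Mm QQ, Kk Mm Qq}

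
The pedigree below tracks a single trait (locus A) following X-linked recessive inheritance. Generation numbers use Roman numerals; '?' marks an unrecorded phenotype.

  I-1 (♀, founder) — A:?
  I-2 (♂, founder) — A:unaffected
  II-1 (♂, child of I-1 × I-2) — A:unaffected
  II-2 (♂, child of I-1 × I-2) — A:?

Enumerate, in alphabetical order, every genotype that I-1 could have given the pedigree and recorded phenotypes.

I-1 ∈ {X^AX^A, X^AX^a}

A/I-1 ? ·: X^AX^A|X^AX^a
A/I-2 un ·: X^AY
A/II-1 un I-1×I-2: X^AY
A/II-2 ? I-1×I-2: X^AY|X^aY
⇒ A over [I-1,I-2,II-1,II-2]: 3 consistent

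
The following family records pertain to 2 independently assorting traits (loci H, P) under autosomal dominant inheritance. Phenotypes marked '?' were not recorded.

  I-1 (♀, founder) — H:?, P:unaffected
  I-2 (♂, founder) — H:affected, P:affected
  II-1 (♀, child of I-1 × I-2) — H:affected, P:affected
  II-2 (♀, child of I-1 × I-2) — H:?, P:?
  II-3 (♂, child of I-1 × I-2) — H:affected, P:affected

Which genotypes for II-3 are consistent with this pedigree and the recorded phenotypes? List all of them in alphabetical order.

H/I-1 ? ·: hh|Hh|HH
H/I-2 aff ·: Hh|HH
H/II-1 aff I-1×I-2: Hh|HH
H/II-2 ? I-1×I-2: hh|Hh|HH
H/II-3 aff I-1×I-2: Hh|HH
⇒ H over [I-1,I-2,II-1,II-2,II-3]: 32 consistent
P/I-1 un ·: pp
P/I-2 aff ·: Pp|PP
P/II-1 aff I-1×I-2: Pp
P/II-2 ? I-1×I-2: pp|Pp
P/II-3 aff I-1×I-2: Pp
⇒ P over [I-1,I-2,II-1,II-2,II-3]: 3 consistent

II-3 ∈ {HH Pp, Hh Pp}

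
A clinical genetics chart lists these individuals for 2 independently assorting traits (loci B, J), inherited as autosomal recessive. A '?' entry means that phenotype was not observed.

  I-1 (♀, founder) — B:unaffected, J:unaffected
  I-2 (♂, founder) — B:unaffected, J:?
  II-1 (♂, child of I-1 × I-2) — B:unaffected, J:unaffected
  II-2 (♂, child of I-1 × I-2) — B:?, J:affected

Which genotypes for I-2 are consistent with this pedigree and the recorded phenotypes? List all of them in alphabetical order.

B/I-1 un ·: BB|Bb
B/I-2 un ·: BB|Bb
B/II-1 un I-1×I-2: BB|Bb
B/II-2 ? I-1×I-2: BB|Bb|bb
⇒ B over [I-1,I-2,II-1,II-2]: 15 consistent
J/I-1 un ·: Jj
J/I-2 ? ·: Jj|jj
J/II-1 un I-1×I-2: JJ|Jj
J/II-2 aff I-1×I-2: jj
⇒ J over [I-1,I-2,II-1,II-2]: 3 consistent

I-2 ∈ {BB Jj, BB jj, Bb Jj, Bb jj}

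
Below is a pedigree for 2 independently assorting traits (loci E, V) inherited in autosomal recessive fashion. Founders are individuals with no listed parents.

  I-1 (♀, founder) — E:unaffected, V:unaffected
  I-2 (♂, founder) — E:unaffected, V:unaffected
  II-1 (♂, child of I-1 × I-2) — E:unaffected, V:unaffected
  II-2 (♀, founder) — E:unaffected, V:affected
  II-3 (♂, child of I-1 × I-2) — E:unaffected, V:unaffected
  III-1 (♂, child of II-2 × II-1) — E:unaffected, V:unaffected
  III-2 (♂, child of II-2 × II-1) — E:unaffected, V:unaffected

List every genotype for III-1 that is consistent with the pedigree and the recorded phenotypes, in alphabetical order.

III-1 ∈ {EE Vv, Ee Vv}

E/I-1 un ·: EE|Ee
E/I-2 un ·: EE|Ee
E/II-1 un I-1×I-2: EE|Ee
E/II-2 un ·: EE|Ee
E/II-3 un I-1×I-2: EE|Ee
E/III-1 un II-2×II-1: EE|Ee
E/III-2 un II-2×II-1: EE|Ee
⇒ E over [I-1,I-2,II-1,II-2,II-3,III-1,III-2]: 83 consistent
V/I-1 un ·: VV|Vv
V/I-2 un ·: VV|Vv
V/II-1 un I-1×I-2: VV|Vv
V/II-2 aff ·: vv
V/II-3 un I-1×I-2: VV|Vv
V/III-1 un II-2×II-1: Vv
V/III-2 un II-2×II-1: Vv
⇒ V over [I-1,I-2,II-1,II-2,II-3,III-1,III-2]: 13 consistent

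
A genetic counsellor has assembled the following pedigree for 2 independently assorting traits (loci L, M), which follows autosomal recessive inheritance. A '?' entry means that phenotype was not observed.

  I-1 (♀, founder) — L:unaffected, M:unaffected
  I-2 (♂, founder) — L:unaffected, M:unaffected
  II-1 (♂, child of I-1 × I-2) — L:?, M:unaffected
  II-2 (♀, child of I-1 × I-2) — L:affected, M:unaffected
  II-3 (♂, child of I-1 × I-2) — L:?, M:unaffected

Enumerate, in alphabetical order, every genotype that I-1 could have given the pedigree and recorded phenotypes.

L/I-1 un ·: Ll
L/I-2 un ·: Ll
L/II-1 ? I-1×I-2: LL|Ll|ll
L/II-2 aff I-1×I-2: ll
L/II-3 ? I-1×I-2: LL|Ll|ll
⇒ L over [I-1,I-2,II-1,II-2,II-3]: 9 consistent
M/I-1 un ·: MM|Mm
M/I-2 un ·: MM|Mm
M/II-1 un I-1×I-2: MM|Mm
M/II-2 un I-1×I-2: MM|Mm
M/II-3 un I-1×I-2: MM|Mm
⇒ M over [I-1,I-2,II-1,II-2,II-3]: 25 consistent

I-1 ∈ {Ll MM, Ll Mm}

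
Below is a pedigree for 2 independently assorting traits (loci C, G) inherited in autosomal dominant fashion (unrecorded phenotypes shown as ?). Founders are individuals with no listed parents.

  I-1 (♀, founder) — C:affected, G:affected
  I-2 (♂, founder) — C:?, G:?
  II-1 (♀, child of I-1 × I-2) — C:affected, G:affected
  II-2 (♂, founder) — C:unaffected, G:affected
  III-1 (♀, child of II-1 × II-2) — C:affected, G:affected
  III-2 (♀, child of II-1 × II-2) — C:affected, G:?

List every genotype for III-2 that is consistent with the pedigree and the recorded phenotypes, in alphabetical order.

C/I-1 aff ·: Cc|CC
C/I-2 ? ·: cc|Cc|CC
C/II-1 aff I-1×I-2: Cc|CC
C/II-2 un ·: cc
C/III-1 aff II-1×II-2: Cc
C/III-2 aff II-1×II-2: Cc
⇒ C over [I-1,I-2,II-1,II-2,III-1,III-2]: 9 consistent
G/I-1 aff ·: Gg|GG
G/I-2 ? ·: gg|Gg|GG
G/II-1 aff I-1×I-2: Gg|GG
G/II-2 aff ·: Gg|GG
G/III-1 aff II-1×II-2: Gg|GG
G/III-2 ? II-1×II-2: gg|Gg|GG
⇒ G over [I-1,I-2,II-1,II-2,III-1,III-2]: 70 consistent

III-2 ∈ {Cc GG, Cc Gg, Cc gg}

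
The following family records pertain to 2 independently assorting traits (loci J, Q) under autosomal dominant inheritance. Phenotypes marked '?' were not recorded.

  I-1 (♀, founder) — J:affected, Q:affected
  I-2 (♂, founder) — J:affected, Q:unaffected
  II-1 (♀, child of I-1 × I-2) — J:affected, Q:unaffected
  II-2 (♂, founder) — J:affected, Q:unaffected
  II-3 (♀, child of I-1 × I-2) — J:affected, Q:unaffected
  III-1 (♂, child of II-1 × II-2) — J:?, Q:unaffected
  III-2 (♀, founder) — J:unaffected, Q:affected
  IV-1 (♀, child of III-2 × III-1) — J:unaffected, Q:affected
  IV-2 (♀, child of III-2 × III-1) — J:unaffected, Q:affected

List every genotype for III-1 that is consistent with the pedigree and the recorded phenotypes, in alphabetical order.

J/I-1 aff ·: Jj|JJ
J/I-2 aff ·: Jj|JJ
J/II-1 aff I-1×I-2: Jj|JJ
J/II-2 aff ·: Jj|JJ
J/II-3 aff I-1×I-2: Jj|JJ
J/III-1 ? II-1×II-2: jj|Jj
J/III-2 un ·: jj
J/IV-1 un III-2×III-1: jj
J/IV-2 un III-2×III-1: jj
⇒ J over [I-1,I-2,II-1,II-2,II-3,III-1,III-2,IV-1,IV-2]: 25 consistent
Q/I-1 aff ·: Qq
Q/I-2 un ·: qq
Q/II-1 un I-1×I-2: qq
Q/II-2 un ·: qq
Q/II-3 un I-1×I-2: qq
Q/III-1 un II-1×II-2: qq
Q/III-2 aff ·: Qq|QQ
Q/IV-1 aff III-2×III-1: Qq
Q/IV-2 aff III-2×III-1: Qq
⇒ Q over [I-1,I-2,II-1,II-2,II-3,III-1,III-2,IV-1,IV-2]: 2 consistent

III-1 ∈ {Jj qq, jj qq}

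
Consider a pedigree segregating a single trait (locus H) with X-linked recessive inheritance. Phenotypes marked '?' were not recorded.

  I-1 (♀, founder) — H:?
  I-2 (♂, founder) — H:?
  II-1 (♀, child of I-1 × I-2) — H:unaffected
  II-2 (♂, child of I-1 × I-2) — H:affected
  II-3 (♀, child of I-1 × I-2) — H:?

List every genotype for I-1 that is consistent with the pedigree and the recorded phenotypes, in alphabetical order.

I-1 ∈ {X^HX^h, X^hX^h}

H/I-1 ? ·: X^HX^h|X^hX^h
H/I-2 ? ·: X^HY|X^hY
H/II-1 un I-1×I-2: X^HX^H|X^HX^h
H/II-2 aff I-1×I-2: X^hY
H/II-3 ? I-1×I-2: X^HX^H|X^HX^h|X^hX^h
⇒ H over [I-1,I-2,II-1,II-2,II-3]: 7 consistent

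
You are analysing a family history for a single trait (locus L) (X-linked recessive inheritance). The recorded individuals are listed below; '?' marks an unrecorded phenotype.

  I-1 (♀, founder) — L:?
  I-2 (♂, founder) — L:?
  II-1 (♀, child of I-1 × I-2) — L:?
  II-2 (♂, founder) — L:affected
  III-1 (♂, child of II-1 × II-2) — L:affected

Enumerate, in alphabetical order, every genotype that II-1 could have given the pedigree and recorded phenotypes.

L/I-1 ? ·: X^LX^L|X^LX^l|X^lX^l
L/I-2 ? ·: X^LY|X^lY
L/II-1 ? I-1×I-2: X^LX^l|X^lX^l
L/II-2 aff ·: X^lY
L/III-1 aff II-1×II-2: X^lY
⇒ L over [I-1,I-2,II-1,II-2,III-1]: 6 consistent

II-1 ∈ {X^LX^l, X^lX^l}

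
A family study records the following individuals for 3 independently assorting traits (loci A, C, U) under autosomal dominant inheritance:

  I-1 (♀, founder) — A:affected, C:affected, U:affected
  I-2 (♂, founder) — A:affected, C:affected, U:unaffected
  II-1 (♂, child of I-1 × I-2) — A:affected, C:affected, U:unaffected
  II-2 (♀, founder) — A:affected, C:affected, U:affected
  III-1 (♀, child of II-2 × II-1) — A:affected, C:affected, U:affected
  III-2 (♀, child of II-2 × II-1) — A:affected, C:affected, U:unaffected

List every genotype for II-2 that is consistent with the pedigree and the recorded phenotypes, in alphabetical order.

A/I-1 aff ·: Aa|AA
A/I-2 aff ·: Aa|AA
A/II-1 aff I-1×I-2: Aa|AA
A/II-2 aff ·: Aa|AA
A/III-1 aff II-2×II-1: Aa|AA
A/III-2 aff II-2×II-1: Aa|AA
⇒ A over [I-1,I-2,II-1,II-2,III-1,III-2]: 44 consistent
C/I-1 aff ·: Cc|CC
C/I-2 aff ·: Cc|CC
C/II-1 aff I-1×I-2: Cc|CC
C/II-2 aff ·: Cc|CC
C/III-1 aff II-2×II-1: Cc|CC
C/III-2 aff II-2×II-1: Cc|CC
⇒ C over [I-1,I-2,II-1,II-2,III-1,III-2]: 44 consistent
U/I-1 aff ·: Uu
U/I-2 un ·: uu
U/II-1 un I-1×I-2: uu
U/II-2 aff ·: Uu
U/III-1 aff II-2×II-1: Uu
U/III-2 un II-2×II-1: uu
⇒ U over [I-1,I-2,II-1,II-2,III-1,III-2]: 1 consistent

II-2 ∈ {AA CC Uu, AA Cc Uu, Aa CC Uu, Aa Cc Uu}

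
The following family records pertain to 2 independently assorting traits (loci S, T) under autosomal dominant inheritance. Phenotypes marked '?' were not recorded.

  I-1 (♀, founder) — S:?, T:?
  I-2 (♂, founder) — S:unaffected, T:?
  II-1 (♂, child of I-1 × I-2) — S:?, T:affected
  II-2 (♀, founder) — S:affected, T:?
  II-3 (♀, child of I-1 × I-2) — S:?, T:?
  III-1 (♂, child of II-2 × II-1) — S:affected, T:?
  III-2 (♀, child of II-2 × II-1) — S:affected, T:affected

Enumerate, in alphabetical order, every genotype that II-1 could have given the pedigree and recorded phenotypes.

II-1 ∈ {Ss TT, Ss Tt, ss TT, ss Tt}

S/I-1 ? ·: ss|Ss|SS
S/I-2 un ·: ss
S/II-1 ? I-1×I-2: ss|Ss
S/II-2 aff ·: Ss|SS
S/II-3 ? I-1×I-2: ss|Ss
S/III-1 aff II-2×II-1: Ss|SS
S/III-2 aff II-2×II-1: Ss|SS
⇒ S over [I-1,I-2,II-1,II-2,II-3,III-1,III-2]: 30 consistent
T/I-1 ? ·: tt|Tt|TT
T/I-2 ? ·: tt|Tt|TT
T/II-1 aff I-1×I-2: Tt|TT
T/II-2 ? ·: tt|Tt|TT
T/II-3 ? I-1×I-2: tt|Tt|TT
T/III-1 ? II-2×II-1: tt|Tt|TT
T/III-2 aff II-2×II-1: Tt|TT
⇒ T over [I-1,I-2,II-1,II-2,II-3,III-1,III-2]: 204 consistent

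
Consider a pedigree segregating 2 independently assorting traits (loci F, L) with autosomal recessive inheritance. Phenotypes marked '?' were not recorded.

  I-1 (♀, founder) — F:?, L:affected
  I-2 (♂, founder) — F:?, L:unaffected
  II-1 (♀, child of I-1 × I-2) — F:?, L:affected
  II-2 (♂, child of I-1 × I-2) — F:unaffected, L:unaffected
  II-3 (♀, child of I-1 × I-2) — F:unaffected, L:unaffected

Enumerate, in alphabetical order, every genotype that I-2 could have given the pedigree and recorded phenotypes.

I-2 ∈ {FF Ll, Ff Ll, ff Ll}

F/I-1 ? ·: FF|Ff|ff
F/I-2 ? ·: FF|Ff|ff
F/II-1 ? I-1×I-2: FF|Ff|ff
F/II-2 un I-1×I-2: FF|Ff
F/II-3 un I-1×I-2: FF|Ff
⇒ F over [I-1,I-2,II-1,II-2,II-3]: 35 consistent
L/I-1 aff ·: ll
L/I-2 un ·: Ll
L/II-1 aff I-1×I-2: ll
L/II-2 un I-1×I-2: Ll
L/II-3 un I-1×I-2: Ll
⇒ L over [I-1,I-2,II-1,II-2,II-3]: 1 consistent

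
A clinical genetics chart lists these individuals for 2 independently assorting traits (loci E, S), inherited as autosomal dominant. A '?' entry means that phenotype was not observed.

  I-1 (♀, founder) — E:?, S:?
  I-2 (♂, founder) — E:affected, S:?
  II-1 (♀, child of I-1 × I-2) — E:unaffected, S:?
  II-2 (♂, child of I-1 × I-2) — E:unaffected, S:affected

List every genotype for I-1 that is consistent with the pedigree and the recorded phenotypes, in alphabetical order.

I-1 ∈ {Ee SS, Ee Ss, Ee ss, ee SS, ee Ss, ee ss}

E/I-1 ? ·: ee|Ee
E/I-2 aff ·: Ee
E/II-1 un I-1×I-2: ee
E/II-2 un I-1×I-2: ee
⇒ E over [I-1,I-2,II-1,II-2]: 2 consistent
S/I-1 ? ·: ss|Ss|SS
S/I-2 ? ·: ss|Ss|SS
S/II-1 ? I-1×I-2: ss|Ss|SS
S/II-2 aff I-1×I-2: Ss|SS
⇒ S over [I-1,I-2,II-1,II-2]: 21 consistent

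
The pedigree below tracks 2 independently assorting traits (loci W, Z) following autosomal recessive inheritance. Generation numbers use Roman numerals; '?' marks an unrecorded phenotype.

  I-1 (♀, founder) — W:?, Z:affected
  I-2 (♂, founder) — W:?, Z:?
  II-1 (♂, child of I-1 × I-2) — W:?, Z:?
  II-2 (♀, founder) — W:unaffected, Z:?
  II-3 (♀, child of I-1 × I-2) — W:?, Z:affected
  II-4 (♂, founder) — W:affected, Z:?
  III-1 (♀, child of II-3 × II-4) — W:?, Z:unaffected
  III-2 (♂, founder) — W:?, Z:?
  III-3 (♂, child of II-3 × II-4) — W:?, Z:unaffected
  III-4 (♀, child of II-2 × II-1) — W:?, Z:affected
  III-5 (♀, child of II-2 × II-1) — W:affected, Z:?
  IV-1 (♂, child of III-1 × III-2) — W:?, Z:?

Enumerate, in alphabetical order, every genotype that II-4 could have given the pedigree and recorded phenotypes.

W/I-1 ? ·: WW|Ww|ww
W/I-2 ? ·: WW|Ww|ww
W/II-1 ? I-1×I-2: Ww|ww
W/II-2 un ·: Ww
W/II-3 ? I-1×I-2: WW|Ww|ww
W/II-4 aff ·: ww
W/III-1 ? II-3×II-4: Ww|ww
W/III-2 ? ·: WW|Ww|ww
W/III-3 ? II-3×II-4: Ww|ww
W/III-4 ? II-2×II-1: WW|Ww|ww
W/III-5 aff II-2×II-1: ww
W/IV-1 ? III-1×III-2: WW|Ww|ww
⇒ W over [I-1,I-2,II-1,II-2,II-3,II-4,III-1,III-2,III-3,III-4,III-5,IV-1]: 739 consistent
Z/I-1 aff ·: zz
Z/I-2 ? ·: Zz|zz
Z/II-1 ? I-1×I-2: Zz|zz
Z/II-2 ? ·: Zz|zz
Z/II-3 aff I-1×I-2: zz
Z/II-4 ? ·: ZZ|Zz
Z/III-1 un II-3×II-4: Zz
Z/III-2 ? ·: ZZ|Zz|zz
Z/III-3 un II-3×II-4: Zz
Z/III-4 aff II-2×II-1: zz
Z/III-5 ? II-2×II-1: ZZ|Zz|zz
Z/IV-1 ? III-1×III-2: ZZ|Zz|zz
⇒ Z over [I-1,I-2,II-1,II-2,II-3,II-4,III-1,III-2,III-3,III-4,III-5,IV-1]: 154 consistent

II-4 ∈ {ww ZZ, ww Zz}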